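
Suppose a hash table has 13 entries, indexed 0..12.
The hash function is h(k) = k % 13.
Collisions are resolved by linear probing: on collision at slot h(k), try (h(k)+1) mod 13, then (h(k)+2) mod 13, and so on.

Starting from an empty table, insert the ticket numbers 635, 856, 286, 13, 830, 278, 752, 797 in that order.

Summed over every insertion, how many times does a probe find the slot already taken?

635 hashes to 11; slot 11 is free → place at 11.
856 hashes to 11; 11 taken → place at 12.
286 hashes to 0; slot 0 is free → place at 0.
13 hashes to 0; 0 taken → place at 1.
830 hashes to 11; 11,12,0,1 taken → place at 2.
278 hashes to 5; slot 5 is free → place at 5.
752 hashes to 11; 11,12,0,1,2 taken → place at 3.
797 hashes to 4; slot 4 is free → place at 4.
Table: [286, 13, 830, 752, 797, 278, ∅, ∅, ∅, ∅, ∅, 635, 856]

11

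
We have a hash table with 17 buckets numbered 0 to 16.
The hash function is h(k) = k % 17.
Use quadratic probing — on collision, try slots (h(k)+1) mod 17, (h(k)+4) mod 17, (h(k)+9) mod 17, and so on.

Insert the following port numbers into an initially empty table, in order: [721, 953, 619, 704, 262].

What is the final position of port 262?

16

721 hashes to 7; slot 7 is free → place at 7.
953 hashes to 1; slot 1 is free → place at 1.
619 hashes to 7; 7 taken → place at 8.
704 hashes to 7; 7,8 taken → place at 11.
262 hashes to 7; 7,8,11 taken → place at 16.
Table: [-, 953, -, -, -, -, -, 721, 619, -, -, 704, -, -, -, -, 262]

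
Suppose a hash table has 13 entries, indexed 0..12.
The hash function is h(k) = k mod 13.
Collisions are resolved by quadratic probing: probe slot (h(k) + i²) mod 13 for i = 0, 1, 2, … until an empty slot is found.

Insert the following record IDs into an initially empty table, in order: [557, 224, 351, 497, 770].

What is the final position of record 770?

7

557 hashes to 11; slot 11 is free → place at 11.
224 hashes to 3; slot 3 is free → place at 3.
351 hashes to 0; slot 0 is free → place at 0.
497 hashes to 3; 3 taken → place at 4.
770 hashes to 3; 3,4 taken → place at 7.
Table: [351, -, -, 224, 497, -, -, 770, -, -, -, 557, -]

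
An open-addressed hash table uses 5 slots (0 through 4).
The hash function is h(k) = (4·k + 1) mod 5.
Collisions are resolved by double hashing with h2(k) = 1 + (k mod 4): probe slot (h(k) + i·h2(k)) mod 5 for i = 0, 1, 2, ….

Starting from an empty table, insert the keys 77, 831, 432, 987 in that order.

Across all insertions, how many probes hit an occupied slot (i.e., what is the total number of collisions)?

3

77 hashes to 4; slot 4 is free → place at 4.
831 hashes to 0; slot 0 is free → place at 0.
432 hashes to 4, h2=1; 4,0 taken → place at 1.
987 hashes to 4, h2=4; 4 taken → place at 3.
Table: [831, 432, ∅, 987, 77]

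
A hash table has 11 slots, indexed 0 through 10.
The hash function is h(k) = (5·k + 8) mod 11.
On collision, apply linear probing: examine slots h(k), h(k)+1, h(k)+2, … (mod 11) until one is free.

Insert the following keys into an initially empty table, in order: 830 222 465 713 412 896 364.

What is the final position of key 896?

3

Insert 830: h=0, slot 0 empty → index 0.
Insert 222: h=7, slot 7 empty → index 7.
Insert 465: h=1, slot 1 empty → index 1.
Insert 713: h=9, slot 9 empty → index 9.
Insert 412: h=0, slots 0,1 occupied → index 2.
Insert 896: h=0, slots 0,1,2 occupied → index 3.
Insert 364: h=2, slots 2,3 occupied → index 4.
Table: [830, 465, 412, 896, 364, —, —, 222, —, 713, —]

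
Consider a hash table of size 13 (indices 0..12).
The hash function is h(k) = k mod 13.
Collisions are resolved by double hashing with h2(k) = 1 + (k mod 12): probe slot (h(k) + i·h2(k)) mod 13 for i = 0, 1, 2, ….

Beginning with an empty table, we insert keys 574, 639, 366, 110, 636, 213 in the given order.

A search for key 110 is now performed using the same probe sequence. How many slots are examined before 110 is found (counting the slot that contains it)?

Insert 574: h=2, slot 2 empty → index 2.
Insert 639: h=2, h2=4, slot 2 occupied → index 6.
Insert 366: h=2, h2=7, slot 2 occupied → index 9.
Insert 110: h=6, h2=3, slots 6,9 occupied → index 12.
Insert 636: h=12, h2=1, slot 12 occupied → index 0.
Insert 213: h=5, slot 5 empty → index 5.
Table: [636, -, 574, -, -, 213, 639, -, -, 366, -, -, 110]
Lookup 110: h=6, h2=3, probe 6,9,12 → found at 12.

3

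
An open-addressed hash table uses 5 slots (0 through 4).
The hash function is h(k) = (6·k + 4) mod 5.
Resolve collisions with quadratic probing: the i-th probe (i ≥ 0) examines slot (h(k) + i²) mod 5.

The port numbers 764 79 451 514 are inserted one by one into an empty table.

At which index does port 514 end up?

2

764: h=3 => slot 3
79: h=3, probe 3,4 => slot 4
451: h=0 => slot 0
514: h=3, probe 3,4,2 => slot 2
Table: [451, —, 514, 764, 79]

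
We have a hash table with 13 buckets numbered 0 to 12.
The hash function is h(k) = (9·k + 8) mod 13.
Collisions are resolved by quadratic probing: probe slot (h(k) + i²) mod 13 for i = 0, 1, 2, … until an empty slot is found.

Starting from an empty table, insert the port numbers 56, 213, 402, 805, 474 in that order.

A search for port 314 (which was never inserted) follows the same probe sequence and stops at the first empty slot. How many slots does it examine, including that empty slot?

56 hashes to 5; slot 5 is free -> place at 5.
213 hashes to 1; slot 1 is free -> place at 1.
402 hashes to 12; slot 12 is free -> place at 12.
805 hashes to 12; 12 taken -> place at 0.
474 hashes to 10; slot 10 is free -> place at 10.
Table: [805, 213, ., ., ., 56, ., ., ., ., 474, ., 402]
Lookup 314: h=0, probe 0,1,4 → slot 4 empty, not found.

3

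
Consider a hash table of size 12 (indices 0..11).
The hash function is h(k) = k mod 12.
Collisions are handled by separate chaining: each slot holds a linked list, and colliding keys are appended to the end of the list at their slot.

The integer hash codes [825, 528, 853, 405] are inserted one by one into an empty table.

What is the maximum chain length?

2

Insert 825: h=9, bucket 9 empty -> new chain.
Insert 528: h=0, bucket 0 empty -> new chain.
Insert 853: h=1, bucket 1 empty -> new chain.
Insert 405: h=9, bucket 9 nonempty -> append to chain.
Final buckets:
0: 528
1: 853
2: .
3: .
4: .
5: .
6: .
7: .
8: .
9: 825 -> 405
10: .
11: .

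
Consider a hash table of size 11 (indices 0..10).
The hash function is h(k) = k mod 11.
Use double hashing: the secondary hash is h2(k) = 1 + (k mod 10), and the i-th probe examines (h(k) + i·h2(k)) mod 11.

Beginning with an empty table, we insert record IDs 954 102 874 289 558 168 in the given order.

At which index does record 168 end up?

Insert 954: h=8, slot 8 empty -> index 8.
Insert 102: h=3, slot 3 empty -> index 3.
Insert 874: h=5, slot 5 empty -> index 5.
Insert 289: h=3, h2=10, slot 3 occupied -> index 2.
Insert 558: h=8, h2=9, slot 8 occupied -> index 6.
Insert 168: h=3, h2=9, slot 3 occupied -> index 1.
Table: [-, 168, 289, 102, -, 874, 558, -, 954, -, -]

1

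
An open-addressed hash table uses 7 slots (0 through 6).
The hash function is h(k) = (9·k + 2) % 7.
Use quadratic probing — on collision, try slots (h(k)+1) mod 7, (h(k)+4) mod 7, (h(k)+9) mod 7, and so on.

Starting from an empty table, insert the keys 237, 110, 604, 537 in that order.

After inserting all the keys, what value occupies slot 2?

537

237 hashes to 0; slot 0 is free -> place at 0.
110 hashes to 5; slot 5 is free -> place at 5.
604 hashes to 6; slot 6 is free -> place at 6.
537 hashes to 5; 5,6 taken -> place at 2.
Table: [237, ., 537, ., ., 110, 604]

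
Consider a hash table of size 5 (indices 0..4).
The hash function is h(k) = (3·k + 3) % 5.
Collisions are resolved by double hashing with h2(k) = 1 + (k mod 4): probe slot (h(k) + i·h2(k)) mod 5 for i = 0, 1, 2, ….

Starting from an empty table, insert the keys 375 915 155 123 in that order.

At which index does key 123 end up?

375: h=3 -> slot 3
915: h=3, h2=4, probe 3,2 -> slot 2
155: h=3, h2=4, probe 3,2,1 -> slot 1
123: h=2, h2=4, probe 2,1,0 -> slot 0
Table: [123, 155, 915, 375, —]

0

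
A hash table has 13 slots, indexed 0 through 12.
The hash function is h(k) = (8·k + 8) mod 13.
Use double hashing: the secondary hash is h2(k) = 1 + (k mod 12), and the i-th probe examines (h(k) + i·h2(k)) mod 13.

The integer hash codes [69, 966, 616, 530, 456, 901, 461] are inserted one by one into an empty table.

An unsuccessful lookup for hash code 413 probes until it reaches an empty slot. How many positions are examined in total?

Insert 69: h=1, slot 1 empty -> index 1.
Insert 966: h=1, h2=7, slot 1 occupied -> index 8.
Insert 616: h=9, slot 9 empty -> index 9.
Insert 530: h=10, slot 10 empty -> index 10.
Insert 456: h=3, slot 3 empty -> index 3.
Insert 901: h=1, h2=2, slots 1,3 occupied -> index 5.
Insert 461: h=4, slot 4 empty -> index 4.
Table: [-, 69, -, 456, 461, 901, -, -, 966, 616, 530, -, -]
Lookup 413: h=10, h2=6, probe 10,3,9,2 → slot 2 empty, not found.

4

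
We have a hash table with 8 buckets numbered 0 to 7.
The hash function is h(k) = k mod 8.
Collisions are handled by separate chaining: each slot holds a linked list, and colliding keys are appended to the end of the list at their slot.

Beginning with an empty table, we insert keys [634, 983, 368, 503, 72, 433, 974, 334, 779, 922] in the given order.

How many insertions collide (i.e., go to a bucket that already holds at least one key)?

4

634 -> bucket 2
983 -> bucket 7
368 -> bucket 0
503 -> bucket 7 (collision)
72 -> bucket 0 (collision)
433 -> bucket 1
974 -> bucket 6
334 -> bucket 6 (collision)
779 -> bucket 3
922 -> bucket 2 (collision)
Final buckets:
0: 368 -> 72
1: 433
2: 634 -> 922
3: 779
4: _
5: _
6: 974 -> 334
7: 983 -> 503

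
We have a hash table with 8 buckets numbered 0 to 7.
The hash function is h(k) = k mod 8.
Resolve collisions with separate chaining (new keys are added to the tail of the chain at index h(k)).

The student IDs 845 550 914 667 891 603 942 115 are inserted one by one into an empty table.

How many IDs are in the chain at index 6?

Insert 845: h=5, bucket 5 empty → new chain.
Insert 550: h=6, bucket 6 empty → new chain.
Insert 914: h=2, bucket 2 empty → new chain.
Insert 667: h=3, bucket 3 empty → new chain.
Insert 891: h=3, bucket 3 nonempty → append to chain.
Insert 603: h=3, bucket 3 nonempty → append to chain.
Insert 942: h=6, bucket 6 nonempty → append to chain.
Insert 115: h=3, bucket 3 nonempty → append to chain.
Final buckets:
0: _
1: _
2: 914
3: 667 -> 891 -> 603 -> 115
4: _
5: 845
6: 550 -> 942
7: _

2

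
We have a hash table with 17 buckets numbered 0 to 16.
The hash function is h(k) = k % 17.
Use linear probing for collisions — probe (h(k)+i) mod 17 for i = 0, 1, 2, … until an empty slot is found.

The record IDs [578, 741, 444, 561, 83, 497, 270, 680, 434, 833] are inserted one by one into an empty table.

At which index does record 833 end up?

5

578: h=0 → slot 0
741: h=10 → slot 10
444: h=2 → slot 2
561: h=0, probe 0,1 → slot 1
83: h=15 → slot 15
497: h=4 → slot 4
270: h=15, probe 15,16 → slot 16
680: h=0, probe 0,1,2,3 → slot 3
434: h=9 → slot 9
833: h=0, probe 0,1,2,3,4,5 → slot 5
Table: [578, 561, 444, 680, 497, 833, ., ., ., 434, 741, ., ., ., ., 83, 270]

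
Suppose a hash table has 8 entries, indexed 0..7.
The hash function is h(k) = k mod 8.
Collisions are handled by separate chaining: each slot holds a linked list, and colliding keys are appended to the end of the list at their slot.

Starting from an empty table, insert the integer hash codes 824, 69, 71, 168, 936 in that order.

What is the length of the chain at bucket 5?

1

Insert 824: h=0, bucket 0 empty → new chain.
Insert 69: h=5, bucket 5 empty → new chain.
Insert 71: h=7, bucket 7 empty → new chain.
Insert 168: h=0, bucket 0 nonempty → append to chain.
Insert 936: h=0, bucket 0 nonempty → append to chain.
Final buckets:
0: 824 -> 168 -> 936
1: -
2: -
3: -
4: -
5: 69
6: -
7: 71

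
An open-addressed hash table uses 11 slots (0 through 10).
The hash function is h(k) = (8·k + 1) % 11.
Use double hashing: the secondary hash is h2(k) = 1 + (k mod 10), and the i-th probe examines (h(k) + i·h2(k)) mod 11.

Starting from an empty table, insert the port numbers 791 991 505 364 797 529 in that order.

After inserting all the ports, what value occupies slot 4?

Insert 791: h=4, slot 4 empty => index 4.
Insert 991: h=9, slot 9 empty => index 9.
Insert 505: h=4, h2=6, slot 4 occupied => index 10.
Insert 364: h=9, h2=5, slot 9 occupied => index 3.
Insert 797: h=8, slot 8 empty => index 8.
Insert 529: h=9, h2=10, slots 9,8 occupied => index 7.
Table: [_, _, _, 364, 791, _, _, 529, 797, 991, 505]

791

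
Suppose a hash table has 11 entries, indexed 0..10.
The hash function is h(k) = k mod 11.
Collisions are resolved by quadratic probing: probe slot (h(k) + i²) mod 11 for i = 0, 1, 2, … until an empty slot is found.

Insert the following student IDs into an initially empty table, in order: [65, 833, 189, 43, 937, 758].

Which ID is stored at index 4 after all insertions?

758

65: h=10 => slot 10
833: h=8 => slot 8
189: h=2 => slot 2
43: h=10, probe 10,0 => slot 0
937: h=2, probe 2,3 => slot 3
758: h=10, probe 10,0,3,8,4 => slot 4
Table: [43, —, 189, 937, 758, —, —, —, 833, —, 65]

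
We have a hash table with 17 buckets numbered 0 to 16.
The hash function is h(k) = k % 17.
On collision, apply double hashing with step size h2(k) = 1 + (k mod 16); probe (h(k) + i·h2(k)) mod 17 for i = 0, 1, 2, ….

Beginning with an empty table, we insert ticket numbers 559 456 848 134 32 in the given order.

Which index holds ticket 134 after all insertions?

Insert 559: h=15, slot 15 empty → index 15.
Insert 456: h=14, slot 14 empty → index 14.
Insert 848: h=15, h2=1, slot 15 occupied → index 16.
Insert 134: h=15, h2=7, slot 15 occupied → index 5.
Insert 32: h=15, h2=1, slots 15,16 occupied → index 0.
Table: [32, ∅, ∅, ∅, ∅, 134, ∅, ∅, ∅, ∅, ∅, ∅, ∅, ∅, 456, 559, 848]

5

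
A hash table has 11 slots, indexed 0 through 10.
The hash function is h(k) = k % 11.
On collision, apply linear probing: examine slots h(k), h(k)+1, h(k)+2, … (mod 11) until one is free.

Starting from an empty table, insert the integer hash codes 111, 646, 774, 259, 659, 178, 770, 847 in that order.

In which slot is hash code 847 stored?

3

111: h=1 → slot 1
646: h=8 → slot 8
774: h=4 → slot 4
259: h=6 → slot 6
659: h=10 → slot 10
178: h=2 → slot 2
770: h=0 → slot 0
847: h=0, probe 0,1,2,3 → slot 3
Table: [770, 111, 178, 847, 774, _, 259, _, 646, _, 659]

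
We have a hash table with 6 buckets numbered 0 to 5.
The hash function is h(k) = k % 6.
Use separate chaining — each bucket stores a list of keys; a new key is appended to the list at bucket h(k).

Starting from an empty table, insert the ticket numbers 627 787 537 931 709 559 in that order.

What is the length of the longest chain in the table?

4

Insert 627: h=3, bucket 3 empty -> new chain.
Insert 787: h=1, bucket 1 empty -> new chain.
Insert 537: h=3, bucket 3 nonempty -> append to chain.
Insert 931: h=1, bucket 1 nonempty -> append to chain.
Insert 709: h=1, bucket 1 nonempty -> append to chain.
Insert 559: h=1, bucket 1 nonempty -> append to chain.
Final buckets:
0: -
1: 787 -> 931 -> 709 -> 559
2: -
3: 627 -> 537
4: -
5: -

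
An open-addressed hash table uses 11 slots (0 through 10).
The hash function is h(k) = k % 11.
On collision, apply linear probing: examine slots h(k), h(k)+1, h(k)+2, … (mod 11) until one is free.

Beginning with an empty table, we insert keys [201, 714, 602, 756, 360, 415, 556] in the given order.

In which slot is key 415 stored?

1

201: h=3 => slot 3
714: h=10 => slot 10
602: h=8 => slot 8
756: h=8, probe 8,9 => slot 9
360: h=8, probe 8,9,10,0 => slot 0
415: h=8, probe 8,9,10,0,1 => slot 1
556: h=6 => slot 6
Table: [360, 415, ∅, 201, ∅, ∅, 556, ∅, 602, 756, 714]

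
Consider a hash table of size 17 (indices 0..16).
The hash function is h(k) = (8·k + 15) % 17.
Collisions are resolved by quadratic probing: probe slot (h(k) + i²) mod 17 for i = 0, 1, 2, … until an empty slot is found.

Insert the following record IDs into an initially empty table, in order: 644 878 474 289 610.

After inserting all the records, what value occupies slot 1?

644: h=16 → slot 16
878: h=1 → slot 1
474: h=16, probe 16,0 → slot 0
289: h=15 → slot 15
610: h=16, probe 16,0,3 → slot 3
Table: [474, 878, —, 610, —, —, —, —, —, —, —, —, —, —, —, 289, 644]

878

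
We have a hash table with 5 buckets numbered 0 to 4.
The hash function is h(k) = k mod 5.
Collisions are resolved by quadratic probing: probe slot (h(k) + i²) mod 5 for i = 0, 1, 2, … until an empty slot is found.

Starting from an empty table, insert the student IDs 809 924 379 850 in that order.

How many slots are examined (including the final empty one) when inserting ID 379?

809: h=4 → slot 4
924: h=4, probe 4,0 → slot 0
379: h=4, probe 4,0,3 → slot 3
850: h=0, probe 0,1 → slot 1
Table: [924, 850, ., 379, 809]

3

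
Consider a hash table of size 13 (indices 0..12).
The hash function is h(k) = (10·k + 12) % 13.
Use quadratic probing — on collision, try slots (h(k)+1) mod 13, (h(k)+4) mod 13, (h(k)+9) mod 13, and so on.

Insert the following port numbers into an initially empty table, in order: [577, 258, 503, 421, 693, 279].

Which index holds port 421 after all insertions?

1

Insert 577: h=10, slot 10 empty -> index 10.
Insert 258: h=5, slot 5 empty -> index 5.
Insert 503: h=11, slot 11 empty -> index 11.
Insert 421: h=10, slots 10,11 occupied -> index 1.
Insert 693: h=0, slot 0 empty -> index 0.
Insert 279: h=7, slot 7 empty -> index 7.
Table: [693, 421, -, -, -, 258, -, 279, -, -, 577, 503, -]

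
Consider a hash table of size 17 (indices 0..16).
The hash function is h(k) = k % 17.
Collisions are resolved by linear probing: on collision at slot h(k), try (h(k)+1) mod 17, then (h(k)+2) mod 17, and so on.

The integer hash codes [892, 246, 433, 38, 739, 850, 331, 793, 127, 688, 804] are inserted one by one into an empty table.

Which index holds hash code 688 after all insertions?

15

892: h=8 → slot 8
246: h=8, probe 8,9 → slot 9
433: h=8, probe 8,9,10 → slot 10
38: h=4 → slot 4
739: h=8, probe 8,9,10,11 → slot 11
850: h=0 → slot 0
331: h=8, probe 8,9,10,11,12 → slot 12
793: h=11, probe 11,12,13 → slot 13
127: h=8, probe 8,9,10,11,12,13,14 → slot 14
688: h=8, probe 8,9,10,11,12,13,14,15 → slot 15
804: h=5 → slot 5
Table: [850, —, —, —, 38, 804, —, —, 892, 246, 433, 739, 331, 793, 127, 688, —]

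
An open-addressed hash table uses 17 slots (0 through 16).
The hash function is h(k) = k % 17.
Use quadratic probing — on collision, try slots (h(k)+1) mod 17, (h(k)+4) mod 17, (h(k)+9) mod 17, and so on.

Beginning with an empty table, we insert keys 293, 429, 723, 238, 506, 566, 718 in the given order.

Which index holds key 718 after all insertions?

8

293: h=4 → slot 4
429: h=4, probe 4,5 → slot 5
723: h=9 → slot 9
238: h=0 → slot 0
506: h=13 → slot 13
566: h=5, probe 5,6 → slot 6
718: h=4, probe 4,5,8 → slot 8
Table: [238, _, _, _, 293, 429, 566, _, 718, 723, _, _, _, 506, _, _, _]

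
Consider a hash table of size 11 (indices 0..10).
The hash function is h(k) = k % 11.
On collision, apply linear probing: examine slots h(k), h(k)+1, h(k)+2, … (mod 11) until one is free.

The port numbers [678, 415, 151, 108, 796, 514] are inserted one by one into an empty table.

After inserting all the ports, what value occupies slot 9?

Insert 678: h=7, slot 7 empty → index 7.
Insert 415: h=8, slot 8 empty → index 8.
Insert 151: h=8, slot 8 occupied → index 9.
Insert 108: h=9, slot 9 occupied → index 10.
Insert 796: h=4, slot 4 empty → index 4.
Insert 514: h=8, slots 8,9,10 occupied → index 0.
Table: [514, ., ., ., 796, ., ., 678, 415, 151, 108]

151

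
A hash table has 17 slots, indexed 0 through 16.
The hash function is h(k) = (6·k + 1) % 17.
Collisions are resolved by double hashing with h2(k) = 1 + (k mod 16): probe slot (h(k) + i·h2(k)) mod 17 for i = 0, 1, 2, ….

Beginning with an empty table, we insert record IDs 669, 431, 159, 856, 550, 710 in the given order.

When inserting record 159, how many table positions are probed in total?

3

Insert 669: h=3, slot 3 empty → index 3.
Insert 431: h=3, h2=16, slot 3 occupied → index 2.
Insert 159: h=3, h2=16, slots 3,2 occupied → index 1.
Insert 856: h=3, h2=9, slot 3 occupied → index 12.
Insert 550: h=3, h2=7, slot 3 occupied → index 10.
Insert 710: h=11, slot 11 empty → index 11.
Table: [—, 159, 431, 669, —, —, —, —, —, —, 550, 710, 856, —, —, —, —]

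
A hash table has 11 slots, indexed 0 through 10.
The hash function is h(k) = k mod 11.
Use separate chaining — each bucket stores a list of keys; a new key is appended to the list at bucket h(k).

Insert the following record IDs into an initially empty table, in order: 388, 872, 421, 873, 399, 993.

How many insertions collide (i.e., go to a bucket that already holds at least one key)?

Insert 388: h=3, bucket 3 empty → new chain.
Insert 872: h=3, bucket 3 nonempty → append to chain.
Insert 421: h=3, bucket 3 nonempty → append to chain.
Insert 873: h=4, bucket 4 empty → new chain.
Insert 399: h=3, bucket 3 nonempty → append to chain.
Insert 993: h=3, bucket 3 nonempty → append to chain.
Final buckets:
0: _
1: _
2: _
3: 388 -> 872 -> 421 -> 399 -> 993
4: 873
5: _
6: _
7: _
8: _
9: _
10: _

4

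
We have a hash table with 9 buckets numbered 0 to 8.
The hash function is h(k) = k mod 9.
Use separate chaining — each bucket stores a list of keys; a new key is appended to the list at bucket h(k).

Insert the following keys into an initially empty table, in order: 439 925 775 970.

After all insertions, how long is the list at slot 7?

439 → bucket 7
925 → bucket 7 (collision)
775 → bucket 1
970 → bucket 7 (collision)
Final buckets:
0: .
1: 775
2: .
3: .
4: .
5: .
6: .
7: 439 -> 925 -> 970
8: .

3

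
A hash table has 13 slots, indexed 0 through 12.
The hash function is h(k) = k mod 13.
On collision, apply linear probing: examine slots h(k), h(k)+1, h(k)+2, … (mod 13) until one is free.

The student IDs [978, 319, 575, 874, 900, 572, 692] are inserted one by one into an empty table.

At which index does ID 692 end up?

8

Insert 978: h=3, slot 3 empty → index 3.
Insert 319: h=7, slot 7 empty → index 7.
Insert 575: h=3, slot 3 occupied → index 4.
Insert 874: h=3, slots 3,4 occupied → index 5.
Insert 900: h=3, slots 3,4,5 occupied → index 6.
Insert 572: h=0, slot 0 empty → index 0.
Insert 692: h=3, slots 3,4,5,6,7 occupied → index 8.
Table: [572, _, _, 978, 575, 874, 900, 319, 692, _, _, _, _]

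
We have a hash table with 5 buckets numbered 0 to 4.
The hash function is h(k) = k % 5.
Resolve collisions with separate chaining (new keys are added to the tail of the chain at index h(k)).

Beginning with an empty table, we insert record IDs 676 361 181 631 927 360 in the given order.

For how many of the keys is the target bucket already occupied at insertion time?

3

676 → bucket 1
361 → bucket 1 (collision)
181 → bucket 1 (collision)
631 → bucket 1 (collision)
927 → bucket 2
360 → bucket 0
Final buckets:
0: 360
1: 676 -> 361 -> 181 -> 631
2: 927
3: _
4: _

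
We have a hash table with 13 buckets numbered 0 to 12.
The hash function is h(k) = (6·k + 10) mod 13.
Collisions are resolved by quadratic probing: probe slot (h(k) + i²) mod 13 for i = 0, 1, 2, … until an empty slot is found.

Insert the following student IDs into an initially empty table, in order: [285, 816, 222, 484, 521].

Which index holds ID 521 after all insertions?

285: h=4 => slot 4
816: h=5 => slot 5
222: h=3 => slot 3
484: h=2 => slot 2
521: h=3, probe 3,4,7 => slot 7
Table: [∅, ∅, 484, 222, 285, 816, ∅, 521, ∅, ∅, ∅, ∅, ∅]

7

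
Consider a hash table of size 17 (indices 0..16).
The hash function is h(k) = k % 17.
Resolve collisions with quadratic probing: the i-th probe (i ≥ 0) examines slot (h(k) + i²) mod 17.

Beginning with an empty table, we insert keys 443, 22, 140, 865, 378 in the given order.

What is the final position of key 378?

8

Insert 443: h=1, slot 1 empty => index 1.
Insert 22: h=5, slot 5 empty => index 5.
Insert 140: h=4, slot 4 empty => index 4.
Insert 865: h=15, slot 15 empty => index 15.
Insert 378: h=4, slots 4,5 occupied => index 8.
Table: [∅, 443, ∅, ∅, 140, 22, ∅, ∅, 378, ∅, ∅, ∅, ∅, ∅, ∅, 865, ∅]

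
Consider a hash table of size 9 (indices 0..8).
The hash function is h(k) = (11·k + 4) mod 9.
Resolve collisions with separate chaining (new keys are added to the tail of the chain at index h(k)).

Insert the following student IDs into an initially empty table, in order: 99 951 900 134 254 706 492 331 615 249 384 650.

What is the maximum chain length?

4

99 -> bucket 4
951 -> bucket 7
900 -> bucket 4 (collision)
134 -> bucket 2
254 -> bucket 8
706 -> bucket 3
492 -> bucket 7 (collision)
331 -> bucket 0
615 -> bucket 1
249 -> bucket 7 (collision)
384 -> bucket 7 (collision)
650 -> bucket 8 (collision)
Final buckets:
0: 331
1: 615
2: 134
3: 706
4: 99 -> 900
5: -
6: -
7: 951 -> 492 -> 249 -> 384
8: 254 -> 650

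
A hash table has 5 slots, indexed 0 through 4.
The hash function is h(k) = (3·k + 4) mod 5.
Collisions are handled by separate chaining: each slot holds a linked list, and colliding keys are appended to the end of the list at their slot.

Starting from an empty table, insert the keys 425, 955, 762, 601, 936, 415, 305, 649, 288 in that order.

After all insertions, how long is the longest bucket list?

425 -> bucket 4
955 -> bucket 4 (collision)
762 -> bucket 0
601 -> bucket 2
936 -> bucket 2 (collision)
415 -> bucket 4 (collision)
305 -> bucket 4 (collision)
649 -> bucket 1
288 -> bucket 3
Final buckets:
0: 762
1: 649
2: 601 -> 936
3: 288
4: 425 -> 955 -> 415 -> 305

4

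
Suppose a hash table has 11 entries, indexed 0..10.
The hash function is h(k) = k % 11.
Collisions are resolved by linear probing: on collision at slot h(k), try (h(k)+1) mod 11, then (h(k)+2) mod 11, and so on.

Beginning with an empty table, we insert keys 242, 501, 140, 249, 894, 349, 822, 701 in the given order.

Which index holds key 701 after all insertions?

242: h=0 -> slot 0
501: h=6 -> slot 6
140: h=8 -> slot 8
249: h=7 -> slot 7
894: h=3 -> slot 3
349: h=8, probe 8,9 -> slot 9
822: h=8, probe 8,9,10 -> slot 10
701: h=8, probe 8,9,10,0,1 -> slot 1
Table: [242, 701, _, 894, _, _, 501, 249, 140, 349, 822]

1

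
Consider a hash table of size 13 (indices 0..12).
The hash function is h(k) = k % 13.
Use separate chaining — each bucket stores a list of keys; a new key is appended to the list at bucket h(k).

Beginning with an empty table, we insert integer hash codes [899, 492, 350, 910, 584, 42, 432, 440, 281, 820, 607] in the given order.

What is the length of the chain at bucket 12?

899 → bucket 2
492 → bucket 11
350 → bucket 12
910 → bucket 0
584 → bucket 12 (collision)
42 → bucket 3
432 → bucket 3 (collision)
440 → bucket 11 (collision)
281 → bucket 8
820 → bucket 1
607 → bucket 9
Final buckets:
0: 910
1: 820
2: 899
3: 42 -> 432
4: —
5: —
6: —
7: —
8: 281
9: 607
10: —
11: 492 -> 440
12: 350 -> 584

2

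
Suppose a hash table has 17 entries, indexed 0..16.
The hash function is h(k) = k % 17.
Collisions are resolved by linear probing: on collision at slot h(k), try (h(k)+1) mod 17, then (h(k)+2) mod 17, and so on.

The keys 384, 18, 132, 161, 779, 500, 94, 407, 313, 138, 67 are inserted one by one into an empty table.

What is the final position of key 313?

Insert 384: h=10, slot 10 empty => index 10.
Insert 18: h=1, slot 1 empty => index 1.
Insert 132: h=13, slot 13 empty => index 13.
Insert 161: h=8, slot 8 empty => index 8.
Insert 779: h=14, slot 14 empty => index 14.
Insert 500: h=7, slot 7 empty => index 7.
Insert 94: h=9, slot 9 empty => index 9.
Insert 407: h=16, slot 16 empty => index 16.
Insert 313: h=7, slots 7,8,9,10 occupied => index 11.
Insert 138: h=2, slot 2 empty => index 2.
Insert 67: h=16, slot 16 occupied => index 0.
Table: [67, 18, 138, ∅, ∅, ∅, ∅, 500, 161, 94, 384, 313, ∅, 132, 779, ∅, 407]

11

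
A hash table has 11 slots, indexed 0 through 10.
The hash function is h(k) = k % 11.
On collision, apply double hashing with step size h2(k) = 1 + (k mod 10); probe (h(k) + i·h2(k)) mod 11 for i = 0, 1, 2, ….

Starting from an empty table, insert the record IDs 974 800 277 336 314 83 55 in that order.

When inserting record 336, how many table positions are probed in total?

3

Insert 974: h=6, slot 6 empty => index 6.
Insert 800: h=8, slot 8 empty => index 8.
Insert 277: h=2, slot 2 empty => index 2.
Insert 336: h=6, h2=7, slots 6,2 occupied => index 9.
Insert 314: h=6, h2=5, slot 6 occupied => index 0.
Insert 83: h=6, h2=4, slot 6 occupied => index 10.
Insert 55: h=0, h2=6, slots 0,6 occupied => index 1.
Table: [314, 55, 277, ., ., ., 974, ., 800, 336, 83]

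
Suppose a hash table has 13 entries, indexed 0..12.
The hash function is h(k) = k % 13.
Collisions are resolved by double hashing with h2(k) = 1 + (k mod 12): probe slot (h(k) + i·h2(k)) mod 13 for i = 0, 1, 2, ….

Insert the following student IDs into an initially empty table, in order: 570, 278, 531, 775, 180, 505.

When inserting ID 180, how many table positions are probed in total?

2

570: h=11 => slot 11
278: h=5 => slot 5
531: h=11, h2=4, probe 11,2 => slot 2
775: h=8 => slot 8
180: h=11, h2=1, probe 11,12 => slot 12
505: h=11, h2=2, probe 11,0 => slot 0
Table: [505, ∅, 531, ∅, ∅, 278, ∅, ∅, 775, ∅, ∅, 570, 180]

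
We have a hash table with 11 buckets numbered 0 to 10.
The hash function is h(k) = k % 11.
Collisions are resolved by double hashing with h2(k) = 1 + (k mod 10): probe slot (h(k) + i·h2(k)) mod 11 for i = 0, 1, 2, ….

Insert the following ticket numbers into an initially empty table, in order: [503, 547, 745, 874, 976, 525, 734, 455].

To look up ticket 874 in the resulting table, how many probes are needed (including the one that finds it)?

503 hashes to 8; slot 8 is free → place at 8.
547 hashes to 8, h2=8; 8 taken → place at 5.
745 hashes to 8, h2=6; 8 taken → place at 3.
874 hashes to 5, h2=5; 5 taken → place at 10.
976 hashes to 8, h2=7; 8 taken → place at 4.
525 hashes to 8, h2=6; 8,3 taken → place at 9.
734 hashes to 8, h2=5; 8 taken → place at 2.
455 hashes to 4, h2=6; 4,10,5 taken → place at 0.
Table: [455, _, 734, 745, 976, 547, _, _, 503, 525, 874]
Lookup 874: h=5, h2=5, probe 5,10 → found at 10.

2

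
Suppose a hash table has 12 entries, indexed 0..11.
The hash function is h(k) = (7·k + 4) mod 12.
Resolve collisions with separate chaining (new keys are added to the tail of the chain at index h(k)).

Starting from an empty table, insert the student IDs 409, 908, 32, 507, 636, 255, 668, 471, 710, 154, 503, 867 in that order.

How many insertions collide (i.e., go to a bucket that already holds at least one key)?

5

Insert 409: h=11, bucket 11 empty -> new chain.
Insert 908: h=0, bucket 0 empty -> new chain.
Insert 32: h=0, bucket 0 nonempty -> append to chain.
Insert 507: h=1, bucket 1 empty -> new chain.
Insert 636: h=4, bucket 4 empty -> new chain.
Insert 255: h=1, bucket 1 nonempty -> append to chain.
Insert 668: h=0, bucket 0 nonempty -> append to chain.
Insert 471: h=1, bucket 1 nonempty -> append to chain.
Insert 710: h=6, bucket 6 empty -> new chain.
Insert 154: h=2, bucket 2 empty -> new chain.
Insert 503: h=9, bucket 9 empty -> new chain.
Insert 867: h=1, bucket 1 nonempty -> append to chain.
Final buckets:
0: 908 -> 32 -> 668
1: 507 -> 255 -> 471 -> 867
2: 154
3: _
4: 636
5: _
6: 710
7: _
8: _
9: 503
10: _
11: 409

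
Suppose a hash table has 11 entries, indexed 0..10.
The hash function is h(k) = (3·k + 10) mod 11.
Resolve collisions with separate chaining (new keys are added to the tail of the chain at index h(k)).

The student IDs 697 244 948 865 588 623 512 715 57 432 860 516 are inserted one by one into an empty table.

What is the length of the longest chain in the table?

4

Insert 697: h=0, bucket 0 empty → new chain.
Insert 244: h=5, bucket 5 empty → new chain.
Insert 948: h=5, bucket 5 nonempty → append to chain.
Insert 865: h=9, bucket 9 empty → new chain.
Insert 588: h=3, bucket 3 empty → new chain.
Insert 623: h=9, bucket 9 nonempty → append to chain.
Insert 512: h=6, bucket 6 empty → new chain.
Insert 715: h=10, bucket 10 empty → new chain.
Insert 57: h=5, bucket 5 nonempty → append to chain.
Insert 432: h=8, bucket 8 empty → new chain.
Insert 860: h=5, bucket 5 nonempty → append to chain.
Insert 516: h=7, bucket 7 empty → new chain.
Final buckets:
0: 697
1: .
2: .
3: 588
4: .
5: 244 -> 948 -> 57 -> 860
6: 512
7: 516
8: 432
9: 865 -> 623
10: 715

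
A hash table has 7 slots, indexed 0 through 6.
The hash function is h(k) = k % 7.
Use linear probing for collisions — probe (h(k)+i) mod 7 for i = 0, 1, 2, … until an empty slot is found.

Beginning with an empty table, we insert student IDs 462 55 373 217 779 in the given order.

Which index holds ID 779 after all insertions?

3

Insert 462: h=0, slot 0 empty => index 0.
Insert 55: h=6, slot 6 empty => index 6.
Insert 373: h=2, slot 2 empty => index 2.
Insert 217: h=0, slot 0 occupied => index 1.
Insert 779: h=2, slot 2 occupied => index 3.
Table: [462, 217, 373, 779, ∅, ∅, 55]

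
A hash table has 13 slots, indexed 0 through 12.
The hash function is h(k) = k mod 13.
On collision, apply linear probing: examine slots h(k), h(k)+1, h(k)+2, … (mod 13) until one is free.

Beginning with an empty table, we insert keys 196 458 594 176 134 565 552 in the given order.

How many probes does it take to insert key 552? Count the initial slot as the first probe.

Insert 196: h=1, slot 1 empty => index 1.
Insert 458: h=3, slot 3 empty => index 3.
Insert 594: h=9, slot 9 empty => index 9.
Insert 176: h=7, slot 7 empty => index 7.
Insert 134: h=4, slot 4 empty => index 4.
Insert 565: h=6, slot 6 empty => index 6.
Insert 552: h=6, slots 6,7 occupied => index 8.
Table: [_, 196, _, 458, 134, _, 565, 176, 552, 594, _, _, _]

3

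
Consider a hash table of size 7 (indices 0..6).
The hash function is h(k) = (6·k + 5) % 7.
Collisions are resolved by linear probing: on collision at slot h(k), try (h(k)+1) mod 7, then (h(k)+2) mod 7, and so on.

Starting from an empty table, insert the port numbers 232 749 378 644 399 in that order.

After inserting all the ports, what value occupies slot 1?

399

232 hashes to 4; slot 4 is free => place at 4.
749 hashes to 5; slot 5 is free => place at 5.
378 hashes to 5; 5 taken => place at 6.
644 hashes to 5; 5,6 taken => place at 0.
399 hashes to 5; 5,6,0 taken => place at 1.
Table: [644, 399, ., ., 232, 749, 378]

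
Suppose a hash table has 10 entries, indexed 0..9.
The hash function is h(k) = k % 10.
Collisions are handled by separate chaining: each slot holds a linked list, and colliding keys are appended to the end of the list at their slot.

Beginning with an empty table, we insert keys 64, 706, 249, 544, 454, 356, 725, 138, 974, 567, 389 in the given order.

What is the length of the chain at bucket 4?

4

64 → bucket 4
706 → bucket 6
249 → bucket 9
544 → bucket 4 (collision)
454 → bucket 4 (collision)
356 → bucket 6 (collision)
725 → bucket 5
138 → bucket 8
974 → bucket 4 (collision)
567 → bucket 7
389 → bucket 9 (collision)
Final buckets:
0: .
1: .
2: .
3: .
4: 64 -> 544 -> 454 -> 974
5: 725
6: 706 -> 356
7: 567
8: 138
9: 249 -> 389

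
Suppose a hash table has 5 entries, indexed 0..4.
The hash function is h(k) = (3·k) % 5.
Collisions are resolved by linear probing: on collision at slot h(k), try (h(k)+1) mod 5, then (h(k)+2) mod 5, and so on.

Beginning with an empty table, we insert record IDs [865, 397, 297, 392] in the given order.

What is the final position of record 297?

Insert 865: h=0, slot 0 empty -> index 0.
Insert 397: h=1, slot 1 empty -> index 1.
Insert 297: h=1, slot 1 occupied -> index 2.
Insert 392: h=1, slots 1,2 occupied -> index 3.
Table: [865, 397, 297, 392, —]

2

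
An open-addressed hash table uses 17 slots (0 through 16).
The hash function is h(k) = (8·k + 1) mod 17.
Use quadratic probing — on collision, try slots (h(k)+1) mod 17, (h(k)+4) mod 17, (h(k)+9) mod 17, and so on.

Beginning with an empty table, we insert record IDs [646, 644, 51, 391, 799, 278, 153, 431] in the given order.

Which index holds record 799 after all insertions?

0

Insert 646: h=1, slot 1 empty -> index 1.
Insert 644: h=2, slot 2 empty -> index 2.
Insert 51: h=1, slots 1,2 occupied -> index 5.
Insert 391: h=1, slots 1,2,5 occupied -> index 10.
Insert 799: h=1, slots 1,2,5,10 occupied -> index 0.
Insert 278: h=15, slot 15 empty -> index 15.
Insert 153: h=1, slots 1,2,5,10,0 occupied -> index 9.
Insert 431: h=15, slot 15 occupied -> index 16.
Table: [799, 646, 644, ∅, ∅, 51, ∅, ∅, ∅, 153, 391, ∅, ∅, ∅, ∅, 278, 431]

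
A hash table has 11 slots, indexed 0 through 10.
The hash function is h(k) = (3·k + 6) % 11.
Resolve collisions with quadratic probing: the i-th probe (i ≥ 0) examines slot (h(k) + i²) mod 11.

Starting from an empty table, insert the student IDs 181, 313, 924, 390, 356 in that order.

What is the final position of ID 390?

181: h=10 -> slot 10
313: h=10, probe 10,0 -> slot 0
924: h=6 -> slot 6
390: h=10, probe 10,0,3 -> slot 3
356: h=7 -> slot 7
Table: [313, ∅, ∅, 390, ∅, ∅, 924, 356, ∅, ∅, 181]

3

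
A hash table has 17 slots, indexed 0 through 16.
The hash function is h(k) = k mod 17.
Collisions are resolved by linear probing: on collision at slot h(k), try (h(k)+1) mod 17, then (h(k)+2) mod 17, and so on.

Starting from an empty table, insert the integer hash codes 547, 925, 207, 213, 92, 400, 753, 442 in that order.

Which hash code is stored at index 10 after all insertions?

Insert 547: h=3, slot 3 empty → index 3.
Insert 925: h=7, slot 7 empty → index 7.
Insert 207: h=3, slot 3 occupied → index 4.
Insert 213: h=9, slot 9 empty → index 9.
Insert 92: h=7, slot 7 occupied → index 8.
Insert 400: h=9, slot 9 occupied → index 10.
Insert 753: h=5, slot 5 empty → index 5.
Insert 442: h=0, slot 0 empty → index 0.
Table: [442, _, _, 547, 207, 753, _, 925, 92, 213, 400, _, _, _, _, _, _]

400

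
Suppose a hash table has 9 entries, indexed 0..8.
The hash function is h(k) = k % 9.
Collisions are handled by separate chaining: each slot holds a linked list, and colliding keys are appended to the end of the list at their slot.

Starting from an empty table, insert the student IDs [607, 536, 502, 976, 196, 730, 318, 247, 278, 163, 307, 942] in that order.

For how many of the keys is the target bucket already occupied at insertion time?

607 -> bucket 4
536 -> bucket 5
502 -> bucket 7
976 -> bucket 4 (collision)
196 -> bucket 7 (collision)
730 -> bucket 1
318 -> bucket 3
247 -> bucket 4 (collision)
278 -> bucket 8
163 -> bucket 1 (collision)
307 -> bucket 1 (collision)
942 -> bucket 6
Final buckets:
0: ∅
1: 730 -> 163 -> 307
2: ∅
3: 318
4: 607 -> 976 -> 247
5: 536
6: 942
7: 502 -> 196
8: 278

5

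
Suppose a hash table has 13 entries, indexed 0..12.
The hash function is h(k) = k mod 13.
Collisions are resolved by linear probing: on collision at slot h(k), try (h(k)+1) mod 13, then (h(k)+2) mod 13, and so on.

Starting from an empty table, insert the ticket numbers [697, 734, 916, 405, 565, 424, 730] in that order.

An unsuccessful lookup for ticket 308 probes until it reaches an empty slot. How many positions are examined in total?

3

Insert 697: h=8, slot 8 empty => index 8.
Insert 734: h=6, slot 6 empty => index 6.
Insert 916: h=6, slot 6 occupied => index 7.
Insert 405: h=2, slot 2 empty => index 2.
Insert 565: h=6, slots 6,7,8 occupied => index 9.
Insert 424: h=8, slots 8,9 occupied => index 10.
Insert 730: h=2, slot 2 occupied => index 3.
Table: [., ., 405, 730, ., ., 734, 916, 697, 565, 424, ., .]
Lookup 308: h=9, probe 9,10,11 → slot 11 empty, not found.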